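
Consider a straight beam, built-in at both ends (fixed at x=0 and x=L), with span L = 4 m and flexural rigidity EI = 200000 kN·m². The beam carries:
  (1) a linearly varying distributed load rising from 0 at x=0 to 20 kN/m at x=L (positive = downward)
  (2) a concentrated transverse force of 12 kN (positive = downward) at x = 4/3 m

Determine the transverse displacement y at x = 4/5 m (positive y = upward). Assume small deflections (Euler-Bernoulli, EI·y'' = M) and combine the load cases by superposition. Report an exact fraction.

y(4/5) = -5168/263671875 m

Load 1 — triangular load w₀=20 kN/m (0→w₀ over full span):
  y_1 = -w₀x²(L-x)²(x+2L)/(120LEI) = -20·(4/5)²·(4-(4/5))²·((4/5)+2·4)/(120·4·200000) = -352/29296875 m
Load 2 — point force P=12 kN at a=4/3 m (b=L-a=8/3):
  y_2 = -Pb²x²(3aL-(3a+b)x)/(6L³EI)  [x≤a] = -12·(8/3)²·(4/5)²·(3·(4/3)·4-(3·(4/3)+(8/3))·(4/5))/(6·4³·200000) = -16/2109375 m
Superposition: y = Σ y_i = -5168/263671875 m ≈ -0.000020 m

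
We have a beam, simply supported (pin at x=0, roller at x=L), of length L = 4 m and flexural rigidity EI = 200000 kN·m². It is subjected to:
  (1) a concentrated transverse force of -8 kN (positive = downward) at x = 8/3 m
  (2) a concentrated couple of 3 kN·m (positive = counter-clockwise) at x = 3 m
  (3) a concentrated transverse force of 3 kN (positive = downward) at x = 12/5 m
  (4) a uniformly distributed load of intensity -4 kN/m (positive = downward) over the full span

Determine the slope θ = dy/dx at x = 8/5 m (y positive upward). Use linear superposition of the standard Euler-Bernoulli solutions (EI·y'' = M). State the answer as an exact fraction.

Load 1 — point force P=-8 kN at a=8/3 m (b=L-a=4/3):
  θ_1 = -Pb(L²-b²-3x²)/(6LEI)  [x≤a] = -(-8)·(4/3)·(4²-(4/3)²-3·(8/5)²)/(6·4·200000) = 92/6328125 rad
Load 2 — applied couple M₀=3 kN·m at a=3 m (b=L-a=1):
  θ_2 = (M₀x²/(2L)+C₁)/EI  [x≤a] with C₁=M₀(3b²-L²)/(6L)=-13/8 = (3·(8/5)²/(2·4)+(-13/8))/200000 = -133/40000000 rad
Load 3 — point force P=3 kN at a=12/5 m (b=L-a=8/5):
  θ_3 = -Pb(L²-b²-3x²)/(6LEI)  [x≤a] = -3·(8/5)·(4²-(8/5)²-3·(8/5)²)/(6·4·200000) = -9/1562500 rad
Load 4 — uniform load w=-4 kN/m over full span:
  θ_4 = -w(L³-6Lx²+4x³)/(24EI) = -(-4)·(4³-6·4·(8/5)²+4·(8/5)³)/(24·200000) = 37/2343750 rad
Superposition: θ = Σ θ_i = 344087/16200000000 rad ≈ 0.000021 rad

θ(8/5) = 344087/16200000000 rad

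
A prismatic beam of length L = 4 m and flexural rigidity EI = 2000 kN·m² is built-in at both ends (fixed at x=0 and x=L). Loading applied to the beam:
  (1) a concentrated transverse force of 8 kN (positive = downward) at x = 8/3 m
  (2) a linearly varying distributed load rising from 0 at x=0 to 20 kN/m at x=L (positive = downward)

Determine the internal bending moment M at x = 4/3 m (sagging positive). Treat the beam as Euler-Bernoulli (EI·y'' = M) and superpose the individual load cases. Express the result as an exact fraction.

Load 1 — point force P=8 kN at a=8/3 m (b=L-a=4/3):
  M_1 = Pb²(3a+b)x/L³ - Pab²/L²  [x≤a] = 8·(4/3)²·(3·(8/3)+(4/3))·(4/3)/4³ - 8·(8/3)·(4/3)²/4² = 32/81 kN·m
Load 2 — triangular load w₀=20 kN/m (0→w₀ over full span):
  M_2 = 3w₀Lx/20 - w₀L²/30 - w₀x³/(6L) = 3·20·4·(4/3)/20 - 20·4²/30 - 20·(4/3)³/(6·4) = 272/81 kN·m
Superposition: M = Σ M_i = 304/81 kN·m ≈ 3.753086 kN·m

M(4/3) = 304/81 kN·m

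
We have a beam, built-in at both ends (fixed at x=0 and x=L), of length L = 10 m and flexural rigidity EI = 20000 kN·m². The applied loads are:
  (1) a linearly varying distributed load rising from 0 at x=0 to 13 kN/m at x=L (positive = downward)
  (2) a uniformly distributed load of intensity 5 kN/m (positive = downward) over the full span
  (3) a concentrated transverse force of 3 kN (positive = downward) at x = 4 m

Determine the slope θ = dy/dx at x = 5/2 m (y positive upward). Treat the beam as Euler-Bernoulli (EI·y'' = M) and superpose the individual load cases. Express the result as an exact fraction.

Load 1 — triangular load w₀=13 kN/m (0→w₀ over full span):
  θ_1 = -w₀(2x(L-x)(L-2x)(x+2L)+x²(L-x)²)/(120LEI) = -13·(2·(5/2)·(10-(5/2))·(10-2·(5/2))·((5/2)+2·10)+(5/2)²·(10-(5/2))²)/(120·10·20000) = -507/204800 rad
Load 2 — uniform load w=5 kN/m over full span:
  θ_2 = -wx(L-x)(L-2x)/(12EI) = -5·(5/2)·(10-(5/2))·(10-2·(5/2))/(12·20000) = -1/512 rad
Load 3 — point force P=3 kN at a=4 m (b=L-a=6):
  θ_3 = -Pb²x(2aL-(3a+b)x)/(2L³EI)  [x≤a] = -3·6²·(5/2)·(2·4·10-(3·4+6)·(5/2))/(2·10³·20000) = -189/800000 rad
Superposition: θ = Σ θ_i = -119423/25600000 rad ≈ -0.004665 rad

θ(5/2) = -119423/25600000 rad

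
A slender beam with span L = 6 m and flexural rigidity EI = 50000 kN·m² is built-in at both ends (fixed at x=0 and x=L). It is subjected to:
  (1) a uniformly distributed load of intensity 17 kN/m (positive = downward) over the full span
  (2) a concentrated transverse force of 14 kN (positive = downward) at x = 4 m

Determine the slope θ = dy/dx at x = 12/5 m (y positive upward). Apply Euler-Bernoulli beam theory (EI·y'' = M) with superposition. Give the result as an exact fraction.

θ(12/5) = -599/1562500 rad

Load 1 — uniform load w=17 kN/m over full span:
  θ_1 = -wx(L-x)(L-2x)/(12EI) = -17·(12/5)·(6-(12/5))·(6-2·(12/5))/(12·50000) = -459/1562500 rad
Load 2 — point force P=14 kN at a=4 m (b=L-a=2):
  θ_2 = -Pb²x(2aL-(3a+b)x)/(2L³EI)  [x≤a] = -14·2²·(12/5)·(2·4·6-(3·4+2)·(12/5))/(2·6³·50000) = -7/78125 rad
Superposition: θ = Σ θ_i = -599/1562500 rad ≈ -0.000383 rad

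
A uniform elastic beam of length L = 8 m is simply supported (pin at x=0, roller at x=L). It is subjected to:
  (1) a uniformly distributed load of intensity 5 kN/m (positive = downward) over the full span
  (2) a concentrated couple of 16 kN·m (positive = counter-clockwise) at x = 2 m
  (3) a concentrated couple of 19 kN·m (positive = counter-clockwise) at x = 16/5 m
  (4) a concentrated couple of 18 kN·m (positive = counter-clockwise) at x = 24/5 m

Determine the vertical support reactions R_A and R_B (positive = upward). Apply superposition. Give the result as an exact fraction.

R_A = 213/8 kN, R_B = 107/8 kN

Load 1 — uniform load w=5 kN/m over full span:
  R_A = wL/2 = 5·8/2 = 20 kN
  R_B = wL/2 = 5·8/2 = 20 kN
Load 2 — applied couple M₀=16 kN·m at a=2 m (b=L-a=6):
  R_A = M₀/L = 16/8 = 2 kN
  R_B = -M₀/L = -16/8 = -2 kN
Load 3 — applied couple M₀=19 kN·m at a=16/5 m (b=L-a=24/5):
  R_A = M₀/L = 19/8 kN
  R_B = -M₀/L = -19/8 kN
Load 4 — applied couple M₀=18 kN·m at a=24/5 m (b=L-a=16/5):
  R_A = M₀/L = 18/8 = 9/4 kN
  R_B = -M₀/L = -18/8 = -9/4 kN
Superposition: R_A = 213/8 kN, R_B = 107/8 kN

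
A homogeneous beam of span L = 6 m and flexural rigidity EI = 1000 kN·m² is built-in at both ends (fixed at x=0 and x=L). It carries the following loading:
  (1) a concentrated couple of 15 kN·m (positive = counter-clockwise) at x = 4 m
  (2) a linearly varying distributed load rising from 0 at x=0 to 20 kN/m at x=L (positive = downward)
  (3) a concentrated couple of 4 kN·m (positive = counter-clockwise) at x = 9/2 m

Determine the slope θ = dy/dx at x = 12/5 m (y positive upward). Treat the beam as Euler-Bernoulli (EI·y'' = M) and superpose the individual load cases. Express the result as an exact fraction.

Load 1 — applied couple M₀=15 kN·m at a=4 m (b=L-a=2):
  θ_1 = (R_Ax²/2 - M_Ax)/EI  [x≤a] with R_A=10/3, M_A=5 = ((10/3)·(12/5)²/2 - 5·(12/5))/1000 = -3/1250 rad
Load 2 — triangular load w₀=20 kN/m (0→w₀ over full span):
  θ_2 = -w₀(2x(L-x)(L-2x)(x+2L)+x²(L-x)²)/(120LEI) = -20·(2·(12/5)·(6-(12/5))·(6-2·(12/5))·((12/5)+2·6)+(12/5)²·(6-(12/5))²)/(120·6·1000) = -162/15625 rad
Load 3 — applied couple M₀=4 kN·m at a=9/2 m (b=L-a=3/2):
  θ_3 = (R_Ax²/2 - M_Ax)/EI  [x≤a] with R_A=3/4, M_A=5/4 = ((3/4)·(12/5)²/2 - (5/4)·(12/5))/1000 = -21/25000 rad
Superposition: θ = Σ θ_i = -1701/125000 rad ≈ -0.013608 rad

θ(12/5) = -1701/125000 rad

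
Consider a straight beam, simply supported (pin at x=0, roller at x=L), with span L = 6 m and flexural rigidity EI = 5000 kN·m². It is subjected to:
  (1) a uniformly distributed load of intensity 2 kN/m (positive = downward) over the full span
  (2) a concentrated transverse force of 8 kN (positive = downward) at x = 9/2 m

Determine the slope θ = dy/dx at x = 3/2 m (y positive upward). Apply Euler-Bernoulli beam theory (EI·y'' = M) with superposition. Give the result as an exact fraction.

θ(3/2) = -171/40000 rad

Load 1 — uniform load w=2 kN/m over full span:
  θ_1 = -w(L³-6Lx²+4x³)/(24EI) = -2·(6³-6·6·(3/2)²+4·(3/2)³)/(24·5000) = -99/40000 rad
Load 2 — point force P=8 kN at a=9/2 m (b=L-a=3/2):
  θ_2 = -Pb(L²-b²-3x²)/(6LEI)  [x≤a] = -8·(3/2)·(6²-(3/2)²-3·(3/2)²)/(6·6·5000) = -9/5000 rad
Superposition: θ = Σ θ_i = -171/40000 rad ≈ -0.004275 rad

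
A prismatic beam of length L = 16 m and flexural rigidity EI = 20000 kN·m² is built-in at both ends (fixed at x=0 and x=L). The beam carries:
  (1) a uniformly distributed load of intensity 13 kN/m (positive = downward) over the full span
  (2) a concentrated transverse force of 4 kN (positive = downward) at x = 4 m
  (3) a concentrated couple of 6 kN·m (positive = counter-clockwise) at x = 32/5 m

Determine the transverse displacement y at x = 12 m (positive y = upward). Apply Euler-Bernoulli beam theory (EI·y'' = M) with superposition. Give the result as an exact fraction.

y(12) = -4709/75000 m

Load 1 — uniform load w=13 kN/m over full span:
  y_1 = -wx²(L-x)²/(24EI) = -13·12²·(16-12)²/(24·20000) = -39/625 m
Load 2 — point force P=4 kN at a=4 m (b=L-a=12):
  y_2 = -Pa²(L-x)²(3bL-(3b+a)(L-x))/(6L³EI)  [x>a] = -4·4²·(16-12)²·(3·12·16-(3·12+4)·(16-12))/(6·16³·20000) = -13/15000 m
Load 3 — applied couple M₀=6 kN·m at a=32/5 m (b=L-a=48/5):
  y_3 = (R_Ax³/6 - M_Ax²/2 - M₀(x-a)²/2)/EI  [x>a] with R_A=27/50, M_A=18/25 = ((27/50)·12³/6 - (18/25)·12²/2 - 6·(12-(32/5))²/2)/20000 = 3/6250 m
Superposition: y = Σ y_i = -4709/75000 m ≈ -0.062787 m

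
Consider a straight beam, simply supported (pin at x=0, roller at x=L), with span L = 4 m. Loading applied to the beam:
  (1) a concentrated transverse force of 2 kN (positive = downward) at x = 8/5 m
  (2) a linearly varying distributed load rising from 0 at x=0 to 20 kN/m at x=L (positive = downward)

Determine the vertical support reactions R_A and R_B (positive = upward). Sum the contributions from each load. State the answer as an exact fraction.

R_A = 218/15 kN, R_B = 412/15 kN

Load 1 — point force P=2 kN at a=8/5 m (b=L-a=12/5):
  R_A = Pb/L = 2·(12/5)/4 = 6/5 kN
  R_B = Pa/L = 2·(8/5)/4 = 4/5 kN
Load 2 — triangular load w₀=20 kN/m (0→w₀ over full span):
  R_A = w₀L/6 = 20·4/6 = 40/3 kN
  R_B = w₀L/3 = 20·4/3 = 80/3 kN
Superposition: R_A = 218/15 kN, R_B = 412/15 kN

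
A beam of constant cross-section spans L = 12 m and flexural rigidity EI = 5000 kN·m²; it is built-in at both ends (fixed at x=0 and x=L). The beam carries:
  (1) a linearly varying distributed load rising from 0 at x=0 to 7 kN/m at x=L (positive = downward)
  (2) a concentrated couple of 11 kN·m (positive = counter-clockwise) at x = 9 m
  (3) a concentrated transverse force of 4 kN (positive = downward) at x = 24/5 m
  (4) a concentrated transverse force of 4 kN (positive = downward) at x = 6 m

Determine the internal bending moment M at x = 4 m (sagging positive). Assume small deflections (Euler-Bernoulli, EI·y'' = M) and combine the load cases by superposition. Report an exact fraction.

M(4) = 300983/18000 kN·m

Load 1 — triangular load w₀=7 kN/m (0→w₀ over full span):
  M_1 = 3w₀Lx/20 - w₀L²/30 - w₀x³/(6L) = 3·7·12·4/20 - 7·12²/30 - 7·4³/(6·12) = 476/45 kN·m
Load 2 — applied couple M₀=11 kN·m at a=9 m (b=L-a=3):
  M_2 = R_Ax - M_A  [x≤a] with R_A=33/32, M_A=55/16 = (33/32)·4 - (55/16) = 11/16 kN·m
Load 3 — point force P=4 kN at a=24/5 m (b=L-a=36/5):
  M_3 = Pb²(3a+b)x/L³ - Pab²/L²  [x≤a] = 4·(36/5)²·(3·(24/5)+(36/5))·4/12³ - 4·(24/5)·(36/5)²/12² = 432/125 kN·m
Load 4 — point force P=4 kN at a=6 m (b=L-a=6):
  M_4 = Pb²(3a+b)x/L³ - Pab²/L²  [x≤a] = 4·6²·(3·6+6)·4/12³ - 4·6·6²/12² = 2 kN·m
Superposition: M = Σ M_i = 300983/18000 kN·m ≈ 16.721278 kN·m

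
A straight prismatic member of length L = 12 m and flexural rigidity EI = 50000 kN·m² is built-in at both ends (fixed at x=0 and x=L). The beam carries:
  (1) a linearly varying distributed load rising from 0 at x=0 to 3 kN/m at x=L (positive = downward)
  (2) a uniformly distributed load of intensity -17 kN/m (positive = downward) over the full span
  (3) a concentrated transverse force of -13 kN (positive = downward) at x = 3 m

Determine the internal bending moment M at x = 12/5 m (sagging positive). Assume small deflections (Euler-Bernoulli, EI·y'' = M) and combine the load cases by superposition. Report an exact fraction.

Load 1 — triangular load w₀=3 kN/m (0→w₀ over full span):
  M_1 = 3w₀Lx/20 - w₀L²/30 - w₀x³/(6L) = 3·3·12·(12/5)/20 - 3·12²/30 - 3·(12/5)³/(6·12) = -252/125 kN·m
Load 2 — uniform load w=-17 kN/m over full span:
  M_2 = wLx/2 - wL²/12 - wx²/2 = (-17)·12·(12/5)/2 - (-17)·12²/12 - (-17)·(12/5)²/2 = 204/25 kN·m
Load 3 — point force P=-13 kN at a=3 m (b=L-a=9):
  M_3 = Pb²(3a+b)x/L³ - Pab²/L²  [x≤a] = (-13)·9²·(3·3+9)·(12/5)/12³ - (-13)·3·9²/12² = -351/80 kN·m
Superposition: M = Σ M_i = 3513/2000 kN·m ≈ 1.756500 kN·m

M(12/5) = 3513/2000 kN·m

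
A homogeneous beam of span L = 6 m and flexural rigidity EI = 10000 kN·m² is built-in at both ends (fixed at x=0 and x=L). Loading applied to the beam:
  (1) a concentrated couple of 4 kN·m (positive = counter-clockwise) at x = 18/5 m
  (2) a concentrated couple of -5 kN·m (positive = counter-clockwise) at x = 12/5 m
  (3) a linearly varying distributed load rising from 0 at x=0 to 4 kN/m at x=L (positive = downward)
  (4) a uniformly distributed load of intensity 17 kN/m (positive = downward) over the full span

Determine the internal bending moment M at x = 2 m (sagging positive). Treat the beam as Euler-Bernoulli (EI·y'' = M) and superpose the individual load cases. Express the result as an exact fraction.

M(2) = 3904/225 kN·m

Load 1 — applied couple M₀=4 kN·m at a=18/5 m (b=L-a=12/5):
  M_1 = R_Ax - M_A  [x≤a] with R_A=24/25, M_A=32/25 = (24/25)·2 - (32/25) = 16/25 kN·m
Load 2 — applied couple M₀=-5 kN·m at a=12/5 m (b=L-a=18/5):
  M_2 = R_Ax - M_A  [x≤a] with R_A=-6/5, M_A=-3/5 = (-6/5)·2 - (-3/5) = -9/5 kN·m
Load 3 — triangular load w₀=4 kN/m (0→w₀ over full span):
  M_3 = 3w₀Lx/20 - w₀L²/30 - w₀x³/(6L) = 3·4·6·2/20 - 4·6²/30 - 4·2³/(6·6) = 68/45 kN·m
Load 4 — uniform load w=17 kN/m over full span:
  M_4 = wLx/2 - wL²/12 - wx²/2 = 17·6·2/2 - 17·6²/12 - 17·2²/2 = 17 kN·m
Superposition: M = Σ M_i = 3904/225 kN·m ≈ 17.351111 kN·m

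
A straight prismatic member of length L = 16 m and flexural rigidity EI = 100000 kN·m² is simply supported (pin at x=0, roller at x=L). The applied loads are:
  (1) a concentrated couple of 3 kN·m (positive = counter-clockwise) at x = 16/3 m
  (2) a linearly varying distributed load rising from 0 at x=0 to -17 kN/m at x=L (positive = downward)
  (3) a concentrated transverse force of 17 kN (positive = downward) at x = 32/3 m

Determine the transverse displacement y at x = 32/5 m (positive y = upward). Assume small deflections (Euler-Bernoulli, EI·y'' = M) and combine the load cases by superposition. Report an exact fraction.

y(32/5) = 224467628/3955078125 m

Load 1 — applied couple M₀=3 kN·m at a=16/3 m (b=L-a=32/3):
  y_1 = (M₀x³/(6L)-M₀(x-a)²/2+C₁x)/EI  [x>a] with C₁=M₀(3b²-L²)/(6L)=8/3 = (3·(32/5)³/(6·16)-3·((32/5)-(16/3))²/2+(8/3)·(32/5))/100000 = 92/390625 m
Load 2 — triangular load w₀=-17 kN/m (0→w₀ over full span):
  y_2 = -w₀x(7L⁴-10L²x²+3x⁴)/(360LEI) = -(-17)·(32/5)·(7·16⁴-10·16²·(32/5)²+3·(32/5)⁴)/(360·16·100000) = 9931264/146484375 m
Load 3 — point force P=17 kN at a=32/3 m (b=L-a=16/3):
  y_3 = -Pbx(L²-b²-x²)/(6LEI)  [x≤a] = -17·(16/3)·(32/5)·(16²-(16/3)²-(32/5)²)/(6·16·100000) = -356864/31640625 m
Superposition: y = Σ y_i = 224467628/3955078125 m ≈ 0.056754 m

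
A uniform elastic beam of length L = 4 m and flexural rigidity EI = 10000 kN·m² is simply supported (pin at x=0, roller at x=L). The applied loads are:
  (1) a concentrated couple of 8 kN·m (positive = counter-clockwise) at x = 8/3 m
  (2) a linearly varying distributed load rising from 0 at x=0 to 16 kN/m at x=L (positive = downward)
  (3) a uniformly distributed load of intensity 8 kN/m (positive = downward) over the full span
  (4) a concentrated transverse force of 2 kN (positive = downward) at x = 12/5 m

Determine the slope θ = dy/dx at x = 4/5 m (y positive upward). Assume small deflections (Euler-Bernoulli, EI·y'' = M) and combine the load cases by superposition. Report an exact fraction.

θ(4/5) = -1481/390625 rad

Load 1 — applied couple M₀=8 kN·m at a=8/3 m (b=L-a=4/3):
  θ_1 = (M₀x²/(2L)+C₁)/EI  [x≤a] with C₁=M₀(3b²-L²)/(6L)=-32/9 = (8·(4/5)²/(2·4)+(-32/9))/10000 = -41/140625 rad
Load 2 — triangular load w₀=16 kN/m (0→w₀ over full span):
  θ_2 = -w₀(7L⁴-30L²x²+15x⁴)/(360LEI) = -16·(7·4⁴-30·4²·(4/5)²+15·(4/5)⁴)/(360·4·10000) = -5824/3515625 rad
Load 3 — uniform load w=8 kN/m over full span:
  θ_3 = -w(L³-6Lx²+4x³)/(24EI) = -8·(4³-6·4·(4/5)²+4·(4/5)³)/(24·10000) = -132/78125 rad
Load 4 — point force P=2 kN at a=12/5 m (b=L-a=8/5):
  θ_4 = -Pb(L²-b²-3x²)/(6LEI)  [x≤a] = -2·(8/5)·(4²-(8/5)²-3·(4/5)²)/(6·4·10000) = -12/78125 rad
Superposition: θ = Σ θ_i = -1481/390625 rad ≈ -0.003791 rad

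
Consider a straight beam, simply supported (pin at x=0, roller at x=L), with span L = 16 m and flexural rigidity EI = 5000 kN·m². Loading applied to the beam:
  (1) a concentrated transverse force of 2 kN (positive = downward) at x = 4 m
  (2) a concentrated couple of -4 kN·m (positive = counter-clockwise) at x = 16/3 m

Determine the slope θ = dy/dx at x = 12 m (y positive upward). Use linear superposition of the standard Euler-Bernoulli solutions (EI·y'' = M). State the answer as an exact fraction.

θ(12) = 19/4500 rad

Load 1 — point force P=2 kN at a=4 m (b=L-a=12):
  θ_1 = -Pa(2L²-6Lx+3x²+a²)/(6LEI)  [x>a] = -2·4·(2·16²-6·16·12+3·12²+4²)/(6·16·5000) = 2/625 rad
Load 2 — applied couple M₀=-4 kN·m at a=16/3 m (b=L-a=32/3):
  θ_2 = (M₀x²/(2L)-M₀(x-a)+C₁)/EI  [x>a] with C₁=M₀(3b²-L²)/(6L)=-32/9 = ((-4)·12²/(2·16)-(-4)·(12-(16/3))+(-32/9))/5000 = 23/22500 rad
Superposition: θ = Σ θ_i = 19/4500 rad ≈ 0.004222 rad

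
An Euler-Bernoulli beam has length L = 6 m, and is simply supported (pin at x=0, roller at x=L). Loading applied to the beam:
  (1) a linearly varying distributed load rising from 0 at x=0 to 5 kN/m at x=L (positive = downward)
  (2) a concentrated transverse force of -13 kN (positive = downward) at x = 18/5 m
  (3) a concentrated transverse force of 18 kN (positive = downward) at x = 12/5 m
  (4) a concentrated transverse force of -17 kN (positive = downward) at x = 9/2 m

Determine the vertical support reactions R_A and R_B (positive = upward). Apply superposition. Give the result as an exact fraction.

Load 1 — triangular load w₀=5 kN/m (0→w₀ over full span):
  R_A = w₀L/6 = 5·6/6 = 5 kN
  R_B = w₀L/3 = 5·6/3 = 10 kN
Load 2 — point force P=-13 kN at a=18/5 m (b=L-a=12/5):
  R_A = Pb/L = (-13)·(12/5)/6 = -26/5 kN
  R_B = Pa/L = (-13)·(18/5)/6 = -39/5 kN
Load 3 — point force P=18 kN at a=12/5 m (b=L-a=18/5):
  R_A = Pb/L = 18·(18/5)/6 = 54/5 kN
  R_B = Pa/L = 18·(12/5)/6 = 36/5 kN
Load 4 — point force P=-17 kN at a=9/2 m (b=L-a=3/2):
  R_A = Pb/L = (-17)·(3/2)/6 = -17/4 kN
  R_B = Pa/L = (-17)·(9/2)/6 = -51/4 kN
Superposition: R_A = 127/20 kN, R_B = -67/20 kN

R_A = 127/20 kN, R_B = -67/20 kN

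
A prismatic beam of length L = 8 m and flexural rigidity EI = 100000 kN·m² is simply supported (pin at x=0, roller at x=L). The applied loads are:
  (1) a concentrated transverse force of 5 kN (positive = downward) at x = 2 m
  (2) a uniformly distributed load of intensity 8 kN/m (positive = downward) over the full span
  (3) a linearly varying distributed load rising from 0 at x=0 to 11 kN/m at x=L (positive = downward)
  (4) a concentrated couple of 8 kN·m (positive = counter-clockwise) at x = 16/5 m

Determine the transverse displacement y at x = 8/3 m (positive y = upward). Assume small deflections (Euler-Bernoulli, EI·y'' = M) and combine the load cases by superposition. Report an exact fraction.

y(8/3) = -1475491/227812500 m

Load 1 — point force P=5 kN at a=2 m (b=L-a=6):
  y_1 = -Pa(L-x)(2Lx-a²-x²)/(6LEI)  [x>a] = -5·2·(8-(8/3))·(2·8·(8/3)-2²-(8/3)²)/(6·8·100000) = -71/202500 m
Load 2 — uniform load w=8 kN/m over full span:
  y_2 = -wx(L³-2Lx²+x³)/(24EI) = -8·(8/3)·(8³-2·8·(8/3)²+(8/3)³)/(24·100000) = -2816/759375 m
Load 3 — triangular load w₀=11 kN/m (0→w₀ over full span):
  y_3 = -w₀x(7L⁴-10L²x²+3x⁴)/(360LEI) = -11·(8/3)·(7·8⁴-10·8²·(8/3)²+3·(8/3)⁴)/(360·8·100000) = -5632/2278125 m
Load 4 — applied couple M₀=8 kN·m at a=16/5 m (b=L-a=24/5):
  y_4 = (M₀x³/(6L)+C₁x)/EI  [x≤a] with C₁=M₀(3b²-L²)/(6L)=64/75 = (8·(8/3)³/(6·8)+(64/75)·(8/3))/100000 = 344/6328125 m
Superposition: y = Σ y_i = -1475491/227812500 m ≈ -0.006477 m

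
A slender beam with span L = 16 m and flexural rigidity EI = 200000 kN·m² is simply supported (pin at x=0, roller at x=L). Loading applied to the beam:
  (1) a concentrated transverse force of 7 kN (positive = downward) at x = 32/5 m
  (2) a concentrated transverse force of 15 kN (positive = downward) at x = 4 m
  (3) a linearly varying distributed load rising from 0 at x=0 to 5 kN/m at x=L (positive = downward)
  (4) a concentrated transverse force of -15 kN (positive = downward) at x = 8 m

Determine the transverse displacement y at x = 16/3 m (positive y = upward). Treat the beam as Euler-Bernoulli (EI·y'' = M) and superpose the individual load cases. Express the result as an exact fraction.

Load 1 — point force P=7 kN at a=32/5 m (b=L-a=48/5):
  y_1 = -Pbx(L²-b²-x²)/(6LEI)  [x≤a] = -7·(48/5)·(16/3)·(16²-(48/5)²-(16/3)²)/(6·16·200000) = -26656/10546875 m
Load 2 — point force P=15 kN at a=4 m (b=L-a=12):
  y_2 = -Pa(L-x)(2Lx-a²-x²)/(6LEI)  [x>a] = -15·4·(16-(16/3))·(2·16·(16/3)-4²-(16/3)²)/(6·16·200000) = -71/16875 m
Load 3 — triangular load w₀=5 kN/m (0→w₀ over full span):
  y_3 = -w₀x(7L⁴-10L²x²+3x⁴)/(360LEI) = -5·(16/3)·(7·16⁴-10·16²·(16/3)²+3·(16/3)⁴)/(360·16·200000) = -4096/455625 m
Load 4 — point force P=-15 kN at a=8 m (b=L-a=8):
  y_4 = -Pbx(L²-b²-x²)/(6LEI)  [x≤a] = -(-15)·8·(16/3)·(16²-8²-(16/3)²)/(6·16·200000) = 92/16875 m
Superposition: y = Σ y_i = -2925337/284765625 m ≈ -0.010273 m

y(16/3) = -2925337/284765625 m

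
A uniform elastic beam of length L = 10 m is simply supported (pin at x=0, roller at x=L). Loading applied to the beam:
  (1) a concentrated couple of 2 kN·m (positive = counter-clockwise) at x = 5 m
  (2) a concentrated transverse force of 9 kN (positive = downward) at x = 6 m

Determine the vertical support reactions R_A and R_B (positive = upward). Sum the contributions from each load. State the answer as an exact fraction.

R_A = 19/5 kN, R_B = 26/5 kN

Load 1 — applied couple M₀=2 kN·m at a=5 m (b=L-a=5):
  R_A = M₀/L = 2/10 = 1/5 kN
  R_B = -M₀/L = -2/10 = -1/5 kN
Load 2 — point force P=9 kN at a=6 m (b=L-a=4):
  R_A = Pb/L = 9·4/10 = 18/5 kN
  R_B = Pa/L = 9·6/10 = 27/5 kN
Superposition: R_A = 19/5 kN, R_B = 26/5 kN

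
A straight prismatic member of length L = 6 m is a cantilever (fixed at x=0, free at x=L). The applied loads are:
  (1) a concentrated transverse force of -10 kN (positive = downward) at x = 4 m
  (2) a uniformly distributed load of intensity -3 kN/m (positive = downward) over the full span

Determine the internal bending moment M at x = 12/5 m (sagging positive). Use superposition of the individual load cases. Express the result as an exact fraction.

Load 1 — point force P=-10 kN at a=4 m (b=L-a=2):
  M_1 = -P(a-x)  [x≤a] = -(-10)·(4-(12/5)) = 16 kN·m
Load 2 — uniform load w=-3 kN/m over full span:
  M_2 = -w(L-x)²/2 = -(-3)·(6-(12/5))²/2 = 486/25 kN·m
Superposition: M = Σ M_i = 886/25 kN·m ≈ 35.440000 kN·m

M(12/5) = 886/25 kN·m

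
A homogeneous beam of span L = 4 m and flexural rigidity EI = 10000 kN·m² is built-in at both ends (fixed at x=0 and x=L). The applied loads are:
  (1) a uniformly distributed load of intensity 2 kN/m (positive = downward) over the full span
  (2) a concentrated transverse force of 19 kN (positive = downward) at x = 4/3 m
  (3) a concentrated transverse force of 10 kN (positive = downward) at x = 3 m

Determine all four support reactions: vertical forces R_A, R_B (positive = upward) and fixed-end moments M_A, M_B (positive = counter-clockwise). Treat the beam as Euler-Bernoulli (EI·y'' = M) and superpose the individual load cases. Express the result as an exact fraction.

Load 1 — uniform load w=2 kN/m over full span:
  R_A = wL/2 = 2·4/2 = 4 kN
  M_A = wL²/12 = 2·4²/12 = 8/3 kN·m
  R_B = wL/2 = 2·4/2 = 4 kN
  M_B = -wL²/12 = -2·4²/12 = -8/3 kN·m
Load 2 — point force P=19 kN at a=4/3 m (b=L-a=8/3):
  R_A = Pb²(3a+b)/L³ = 19·(8/3)²·(3·(4/3)+(8/3))/4³ = 380/27 kN
  M_A = Pab²/L² = 19·(4/3)·(8/3)²/4² = 304/27 kN·m
  R_B = Pa²(a+3b)/L³ = 19·(4/3)²·((4/3)+3·(8/3))/4³ = 133/27 kN
  M_B = -Pa²b/L² = -19·(4/3)²·(8/3)/4² = -152/27 kN·m
Load 3 — point force P=10 kN at a=3 m (b=L-a=1):
  R_A = Pb²(3a+b)/L³ = 10·1²·(3·3+1)/4³ = 25/16 kN
  M_A = Pab²/L² = 10·3·1²/4² = 15/8 kN·m
  R_B = Pa²(a+3b)/L³ = 10·3²·(3+3·1)/4³ = 135/16 kN
  M_B = -Pa²b/L² = -10·3²·1/4² = -45/8 kN·m
Superposition: R_A = 8483/432 kN, M_A = 3413/216 kN·m, R_B = 7501/432 kN, M_B = -3007/216 kN·m

R_A = 8483/432 kN, M_A = 3413/216 kN·m, R_B = 7501/432 kN, M_B = -3007/216 kN·m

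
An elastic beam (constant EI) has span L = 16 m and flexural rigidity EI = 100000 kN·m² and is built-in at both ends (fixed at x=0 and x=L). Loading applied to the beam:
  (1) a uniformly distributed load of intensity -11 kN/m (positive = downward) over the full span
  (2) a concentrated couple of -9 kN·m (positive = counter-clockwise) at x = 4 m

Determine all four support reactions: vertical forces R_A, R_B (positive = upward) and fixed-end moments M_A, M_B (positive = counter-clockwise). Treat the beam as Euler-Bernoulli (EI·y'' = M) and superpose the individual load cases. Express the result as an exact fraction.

Load 1 — uniform load w=-11 kN/m over full span:
  R_A = wL/2 = (-11)·16/2 = -88 kN
  M_A = wL²/12 = (-11)·16²/12 = -704/3 kN·m
  R_B = wL/2 = (-11)·16/2 = -88 kN
  M_B = -wL²/12 = -(-11)·16²/12 = 704/3 kN·m
Load 2 — applied couple M₀=-9 kN·m at a=4 m (b=L-a=12):
  R_A = 6M₀ab/L³ = 6·(-9)·4·12/16³ = -81/128 kN
  M_A = M₀b(2a-b)/L² = (-9)·12·(2·4-12)/16² = 27/16 kN·m
  R_B = -6M₀ab/L³ = -6·(-9)·4·12/16³ = 81/128 kN
  M_B = M₀a(2b-a)/L² = (-9)·4·(2·12-4)/16² = -45/16 kN·m
Superposition: R_A = -11345/128 kN, M_A = -11183/48 kN·m, R_B = -11183/128 kN, M_B = 11129/48 kN·m

R_A = -11345/128 kN, M_A = -11183/48 kN·m, R_B = -11183/128 kN, M_B = 11129/48 kN·m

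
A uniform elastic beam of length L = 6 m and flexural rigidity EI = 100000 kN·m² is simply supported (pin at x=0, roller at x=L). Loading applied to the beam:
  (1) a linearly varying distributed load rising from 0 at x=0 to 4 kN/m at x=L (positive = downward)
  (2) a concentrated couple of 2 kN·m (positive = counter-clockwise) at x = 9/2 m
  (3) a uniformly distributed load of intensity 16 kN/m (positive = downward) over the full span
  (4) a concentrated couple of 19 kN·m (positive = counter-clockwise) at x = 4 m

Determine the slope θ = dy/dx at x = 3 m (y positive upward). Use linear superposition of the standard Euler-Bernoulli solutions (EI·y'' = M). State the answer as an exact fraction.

Load 1 — triangular load w₀=4 kN/m (0→w₀ over full span):
  θ_1 = -w₀(7L⁴-30L²x²+15x⁴)/(360LEI) = -4·(7·6⁴-30·6²·3²+15·3⁴)/(360·6·100000) = -21/2000000 rad
Load 2 — applied couple M₀=2 kN·m at a=9/2 m (b=L-a=3/2):
  θ_2 = (M₀x²/(2L)+C₁)/EI  [x≤a] with C₁=M₀(3b²-L²)/(6L)=-13/8 = (2·3²/(2·6)+(-13/8))/100000 = -1/800000 rad
Load 3 — uniform load w=16 kN/m over full span:
  θ_3 = -w(L³-6Lx²+4x³)/(24EI) = -16·(6³-6·6·3²+4·3³)/(24·100000) = 0 rad
Load 4 — applied couple M₀=19 kN·m at a=4 m (b=L-a=2):
  θ_4 = (M₀x²/(2L)+C₁)/EI  [x≤a] with C₁=M₀(3b²-L²)/(6L)=-38/3 = (19·3²/(2·6)+(-38/3))/100000 = 19/1200000 rad
Superposition: θ = Σ θ_i = 49/12000000 rad ≈ 0.000004 rad

θ(3) = 49/12000000 rad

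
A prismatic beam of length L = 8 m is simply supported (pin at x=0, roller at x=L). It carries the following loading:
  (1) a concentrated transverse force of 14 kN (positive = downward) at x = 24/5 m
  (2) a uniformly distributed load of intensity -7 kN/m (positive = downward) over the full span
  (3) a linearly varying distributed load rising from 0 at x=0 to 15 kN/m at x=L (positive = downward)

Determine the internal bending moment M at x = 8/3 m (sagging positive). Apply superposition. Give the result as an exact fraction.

M(8/3) = 1696/135 kN·m

Load 1 — point force P=14 kN at a=24/5 m (b=L-a=16/5):
  M_1 = Pbx/L  [x≤a] = 14·(16/5)·(8/3)/8 = 224/15 kN·m
Load 2 — uniform load w=-7 kN/m over full span:
  M_2 = wx(L-x)/2 = (-7)·(8/3)·(8-(8/3))/2 = -448/9 kN·m
Load 3 — triangular load w₀=15 kN/m (0→w₀ over full span):
  M_3 = w₀Lx/6 - w₀x³/(6L) = 15·8·(8/3)/6 - 15·(8/3)³/(6·8) = 1280/27 kN·m
Superposition: M = Σ M_i = 1696/135 kN·m ≈ 12.562963 kN·m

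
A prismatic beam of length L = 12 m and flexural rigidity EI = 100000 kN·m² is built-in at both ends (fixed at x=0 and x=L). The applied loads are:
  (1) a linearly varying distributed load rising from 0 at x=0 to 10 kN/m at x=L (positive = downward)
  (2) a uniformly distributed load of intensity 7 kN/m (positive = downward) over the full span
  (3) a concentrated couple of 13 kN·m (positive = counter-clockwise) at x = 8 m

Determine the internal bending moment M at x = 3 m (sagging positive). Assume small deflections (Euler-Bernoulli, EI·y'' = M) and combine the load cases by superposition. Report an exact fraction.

M(3) = 51/4 kN·m

Load 1 — triangular load w₀=10 kN/m (0→w₀ over full span):
  M_1 = 3w₀Lx/20 - w₀L²/30 - w₀x³/(6L) = 3·10·12·3/20 - 10·12²/30 - 10·3³/(6·12) = 9/4 kN·m
Load 2 — uniform load w=7 kN/m over full span:
  M_2 = wLx/2 - wL²/12 - wx²/2 = 7·12·3/2 - 7·12²/12 - 7·3²/2 = 21/2 kN·m
Load 3 — applied couple M₀=13 kN·m at a=8 m (b=L-a=4):
  M_3 = R_Ax - M_A  [x≤a] with R_A=13/9, M_A=13/3 = (13/9)·3 - (13/3) = 0 kN·m
Superposition: M = Σ M_i = 51/4 kN·m ≈ 12.750000 kN·m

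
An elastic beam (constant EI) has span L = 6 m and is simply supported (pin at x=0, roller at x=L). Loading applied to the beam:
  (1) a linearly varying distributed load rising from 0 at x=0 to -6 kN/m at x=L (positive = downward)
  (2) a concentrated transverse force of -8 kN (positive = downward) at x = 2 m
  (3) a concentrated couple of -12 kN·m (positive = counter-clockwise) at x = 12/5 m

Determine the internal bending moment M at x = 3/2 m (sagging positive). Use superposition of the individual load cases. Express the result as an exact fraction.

Load 1 — triangular load w₀=-6 kN/m (0→w₀ over full span):
  M_1 = w₀Lx/6 - w₀x³/(6L) = (-6)·6·(3/2)/6 - (-6)·(3/2)³/(6·6) = -135/16 kN·m
Load 2 — point force P=-8 kN at a=2 m (b=L-a=4):
  M_2 = Pbx/L  [x≤a] = (-8)·4·(3/2)/6 = -8 kN·m
Load 3 — applied couple M₀=-12 kN·m at a=12/5 m (b=L-a=18/5):
  M_3 = M₀x/L  [x≤a] = (-12)·(3/2)/6 = -3 kN·m
Superposition: M = Σ M_i = -311/16 kN·m ≈ -19.437500 kN·m

M(3/2) = -311/16 kN·m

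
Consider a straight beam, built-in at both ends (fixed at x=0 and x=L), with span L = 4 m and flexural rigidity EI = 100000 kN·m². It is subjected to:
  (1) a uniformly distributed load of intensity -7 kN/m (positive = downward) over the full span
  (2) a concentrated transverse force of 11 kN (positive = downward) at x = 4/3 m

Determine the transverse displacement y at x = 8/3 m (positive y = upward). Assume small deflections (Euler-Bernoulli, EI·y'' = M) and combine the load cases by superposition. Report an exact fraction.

y(8/3) = 131/6834375 m

Load 1 — uniform load w=-7 kN/m over full span:
  y_1 = -wx²(L-x)²/(24EI) = -(-7)·(8/3)²·(4-(8/3))²/(24·100000) = 28/759375 m
Load 2 — point force P=11 kN at a=4/3 m (b=L-a=8/3):
  y_2 = -Pa²(L-x)²(3bL-(3b+a)(L-x))/(6L³EI)  [x>a] = -11·(4/3)²·(4-(8/3))²·(3·(8/3)·4-(3·(8/3)+(4/3))·(4-(8/3)))/(6·4³·100000) = -121/6834375 m
Superposition: y = Σ y_i = 131/6834375 m ≈ 0.000019 m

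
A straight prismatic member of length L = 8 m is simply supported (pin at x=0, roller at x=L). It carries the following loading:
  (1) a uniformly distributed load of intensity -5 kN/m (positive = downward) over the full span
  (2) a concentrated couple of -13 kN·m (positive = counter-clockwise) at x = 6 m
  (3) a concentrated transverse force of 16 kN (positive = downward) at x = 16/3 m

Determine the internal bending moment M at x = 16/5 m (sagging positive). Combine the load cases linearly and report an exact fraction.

M(16/5) = -398/15 kN·m

Load 1 — uniform load w=-5 kN/m over full span:
  M_1 = wx(L-x)/2 = (-5)·(16/5)·(8-(16/5))/2 = -192/5 kN·m
Load 2 — applied couple M₀=-13 kN·m at a=6 m (b=L-a=2):
  M_2 = M₀x/L  [x≤a] = (-13)·(16/5)/8 = -26/5 kN·m
Load 3 — point force P=16 kN at a=16/3 m (b=L-a=8/3):
  M_3 = Pbx/L  [x≤a] = 16·(8/3)·(16/5)/8 = 256/15 kN·m
Superposition: M = Σ M_i = -398/15 kN·m ≈ -26.533333 kN·m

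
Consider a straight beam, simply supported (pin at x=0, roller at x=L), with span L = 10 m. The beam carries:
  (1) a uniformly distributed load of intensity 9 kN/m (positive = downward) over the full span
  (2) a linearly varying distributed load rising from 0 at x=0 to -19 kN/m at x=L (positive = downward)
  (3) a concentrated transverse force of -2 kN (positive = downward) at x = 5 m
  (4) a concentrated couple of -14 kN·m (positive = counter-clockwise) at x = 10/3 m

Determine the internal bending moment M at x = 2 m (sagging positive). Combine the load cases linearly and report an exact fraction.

Load 1 — uniform load w=9 kN/m over full span:
  M_1 = wx(L-x)/2 = 9·2·(10-2)/2 = 72 kN·m
Load 2 — triangular load w₀=-19 kN/m (0→w₀ over full span):
  M_2 = w₀Lx/6 - w₀x³/(6L) = (-19)·10·2/6 - (-19)·2³/(6·10) = -304/5 kN·m
Load 3 — point force P=-2 kN at a=5 m (b=L-a=5):
  M_3 = Pbx/L  [x≤a] = (-2)·5·2/10 = -2 kN·m
Load 4 — applied couple M₀=-14 kN·m at a=10/3 m (b=L-a=20/3):
  M_4 = M₀x/L  [x≤a] = (-14)·2/10 = -14/5 kN·m
Superposition: M = Σ M_i = 32/5 kN·m ≈ 6.400000 kN·m

M(2) = 32/5 kN·m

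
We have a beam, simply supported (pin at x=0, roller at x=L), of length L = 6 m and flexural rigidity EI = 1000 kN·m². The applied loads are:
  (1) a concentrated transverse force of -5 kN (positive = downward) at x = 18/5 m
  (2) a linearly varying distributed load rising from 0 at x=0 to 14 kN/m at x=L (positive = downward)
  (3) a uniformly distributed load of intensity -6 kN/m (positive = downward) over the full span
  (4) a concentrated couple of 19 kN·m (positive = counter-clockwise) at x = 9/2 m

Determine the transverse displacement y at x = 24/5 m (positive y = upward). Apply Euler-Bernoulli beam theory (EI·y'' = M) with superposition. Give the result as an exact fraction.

y(24/5) = -2153727/125000000 m

Load 1 — point force P=-5 kN at a=18/5 m (b=L-a=12/5):
  y_1 = -Pa(L-x)(2Lx-a²-x²)/(6LEI)  [x>a] = -(-5)·(18/5)·(6-(24/5))·(2·6·(24/5)-(18/5)²-(24/5)²)/(6·6·1000) = 81/6250 m
Load 2 — triangular load w₀=14 kN/m (0→w₀ over full span):
  y_2 = -w₀x(7L⁴-10L²x²+3x⁴)/(360LEI) = -14·(24/5)·(7·6⁴-10·6²·(24/5)²+3·(24/5)⁴)/(360·6·1000) = -144018/1953125 m
Load 3 — uniform load w=-6 kN/m over full span:
  y_3 = -wx(L³-2Lx²+x³)/(24EI) = -(-6)·(24/5)·(6³-2·6·(24/5)²+(24/5)³)/(24·1000) = 4698/78125 m
Load 4 — applied couple M₀=19 kN·m at a=9/2 m (b=L-a=3/2):
  y_4 = (M₀x³/(6L)-M₀(x-a)²/2+C₁x)/EI  [x>a] with C₁=M₀(3b²-L²)/(6L)=-247/16 = (19·(24/5)³/(6·6)-19·((24/5)-(9/2))²/2+(-247/16)·(24/5))/1000 = -16587/1000000 m
Superposition: y = Σ y_i = -2153727/125000000 m ≈ -0.017230 m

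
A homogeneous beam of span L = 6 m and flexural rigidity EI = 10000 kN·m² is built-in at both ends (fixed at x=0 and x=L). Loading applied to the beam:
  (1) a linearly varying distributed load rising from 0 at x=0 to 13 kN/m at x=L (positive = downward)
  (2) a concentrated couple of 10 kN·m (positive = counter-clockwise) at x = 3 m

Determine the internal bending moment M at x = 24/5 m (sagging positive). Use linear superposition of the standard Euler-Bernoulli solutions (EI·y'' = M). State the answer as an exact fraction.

Load 1 — triangular load w₀=13 kN/m (0→w₀ over full span):
  M_1 = 3w₀Lx/20 - w₀L²/30 - w₀x³/(6L) = 3·13·6·(24/5)/20 - 13·6²/30 - 13·(24/5)³/(6·6) = 78/125 kN·m
Load 2 — applied couple M₀=10 kN·m at a=3 m (b=L-a=3):
  M_2 = R_Ax - M_A - M₀  [x>a] with R_A=5/2, M_A=5/2 = (5/2)·(24/5) - (5/2) - 10 = -1/2 kN·m
Superposition: M = Σ M_i = 31/250 kN·m ≈ 0.124000 kN·m

M(24/5) = 31/250 kN·m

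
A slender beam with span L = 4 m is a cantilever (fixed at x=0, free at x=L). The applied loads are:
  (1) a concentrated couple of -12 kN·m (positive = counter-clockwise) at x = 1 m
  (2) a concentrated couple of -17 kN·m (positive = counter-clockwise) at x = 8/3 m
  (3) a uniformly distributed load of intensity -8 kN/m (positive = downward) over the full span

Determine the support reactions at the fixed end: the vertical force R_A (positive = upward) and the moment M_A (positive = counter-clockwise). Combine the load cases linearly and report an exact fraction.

R_A = -32 kN, M_A = -35 kN·m

Load 1 — applied couple M₀=-12 kN·m at a=1 m (b=L-a=3):
  R_A = 0 kN
  M_A = -M₀ = -(-12) = 12 kN·m
Load 2 — applied couple M₀=-17 kN·m at a=8/3 m (b=L-a=4/3):
  R_A = 0 kN
  M_A = -M₀ = -(-17) = 17 kN·m
Load 3 — uniform load w=-8 kN/m over full span:
  R_A = wL = (-8)·4 = -32 kN
  M_A = wL²/2 = (-8)·4²/2 = -64 kN·m
Superposition: R_A = -32 kN, M_A = -35 kN·m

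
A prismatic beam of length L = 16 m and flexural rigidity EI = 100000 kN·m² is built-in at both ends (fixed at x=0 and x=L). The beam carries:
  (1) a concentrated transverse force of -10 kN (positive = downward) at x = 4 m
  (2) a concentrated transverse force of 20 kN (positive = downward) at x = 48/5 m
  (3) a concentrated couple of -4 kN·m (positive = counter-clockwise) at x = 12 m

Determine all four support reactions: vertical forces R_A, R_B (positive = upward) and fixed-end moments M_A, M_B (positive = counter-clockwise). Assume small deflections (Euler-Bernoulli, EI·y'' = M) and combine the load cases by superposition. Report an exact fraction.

R_A = -1343/800 kN, M_A = 697/100 kN·m, R_B = 9343/800 kN, M_B = -3783/100 kN·m

Load 1 — point force P=-10 kN at a=4 m (b=L-a=12):
  R_A = Pb²(3a+b)/L³ = (-10)·12²·(3·4+12)/16³ = -135/16 kN
  M_A = Pab²/L² = (-10)·4·12²/16² = -45/2 kN·m
  R_B = Pa²(a+3b)/L³ = (-10)·4²·(4+3·12)/16³ = -25/16 kN
  M_B = -Pa²b/L² = -(-10)·4²·12/16² = 15/2 kN·m
Load 2 — point force P=20 kN at a=48/5 m (b=L-a=32/5):
  R_A = Pb²(3a+b)/L³ = 20·(32/5)²·(3·(48/5)+(32/5))/16³ = 176/25 kN
  M_A = Pab²/L² = 20·(48/5)·(32/5)²/16² = 768/25 kN·m
  R_B = Pa²(a+3b)/L³ = 20·(48/5)²·((48/5)+3·(32/5))/16³ = 324/25 kN
  M_B = -Pa²b/L² = -20·(48/5)²·(32/5)/16² = -1152/25 kN·m
Load 3 — applied couple M₀=-4 kN·m at a=12 m (b=L-a=4):
  R_A = 6M₀ab/L³ = 6·(-4)·12·4/16³ = -9/32 kN
  M_A = M₀b(2a-b)/L² = (-4)·4·(2·12-4)/16² = -5/4 kN·m
  R_B = -6M₀ab/L³ = -6·(-4)·12·4/16³ = 9/32 kN
  M_B = M₀a(2b-a)/L² = (-4)·12·(2·4-12)/16² = 3/4 kN·m
Superposition: R_A = -1343/800 kN, M_A = 697/100 kN·m, R_B = 9343/800 kN, M_B = -3783/100 kN·m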